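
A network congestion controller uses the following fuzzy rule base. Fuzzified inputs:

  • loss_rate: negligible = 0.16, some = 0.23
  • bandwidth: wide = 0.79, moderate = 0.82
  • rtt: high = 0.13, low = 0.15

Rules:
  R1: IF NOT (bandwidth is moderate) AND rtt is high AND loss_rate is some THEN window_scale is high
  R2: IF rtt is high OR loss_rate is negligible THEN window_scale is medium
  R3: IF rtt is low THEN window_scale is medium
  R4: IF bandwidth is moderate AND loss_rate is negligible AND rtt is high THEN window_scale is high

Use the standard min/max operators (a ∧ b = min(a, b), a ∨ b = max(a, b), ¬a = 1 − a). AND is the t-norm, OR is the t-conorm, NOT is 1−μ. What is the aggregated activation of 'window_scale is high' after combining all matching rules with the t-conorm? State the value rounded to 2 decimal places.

0.13

R1: ¬moderate=1−0.82=0.18, high=0.13, some=0.23; AND[min(a, b)] → w = 0.13
R2: high=0.13, negligible=0.16; OR[max(a, b)] → w = 0.16
R3: low=0.15 → w = 0.15
R4: moderate=0.82, negligible=0.16, high=0.13; AND[min(a, b)] → w = 0.13
Rules with consequent 'high': {R1, R4} → strengths 0.13, 0.13
Aggregate via t-conorm [max(a, b)]: 0.13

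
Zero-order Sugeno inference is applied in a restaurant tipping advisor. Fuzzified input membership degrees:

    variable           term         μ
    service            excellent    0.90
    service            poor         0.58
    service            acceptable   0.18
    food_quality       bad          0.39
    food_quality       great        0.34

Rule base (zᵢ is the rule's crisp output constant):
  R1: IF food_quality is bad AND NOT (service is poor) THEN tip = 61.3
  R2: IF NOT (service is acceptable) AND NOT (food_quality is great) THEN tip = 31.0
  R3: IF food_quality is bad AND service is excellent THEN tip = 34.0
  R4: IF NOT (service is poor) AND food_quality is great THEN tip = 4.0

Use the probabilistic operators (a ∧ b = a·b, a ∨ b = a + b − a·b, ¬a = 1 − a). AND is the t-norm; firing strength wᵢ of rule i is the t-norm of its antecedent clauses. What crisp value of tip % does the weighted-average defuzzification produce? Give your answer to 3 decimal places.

R1 (z=61.3): bad=0.39, ¬poor=1−0.58=0.42; AND[a·b] → w = 0.1638
R2 (z=31.0): ¬acceptable=1−0.18=0.82, ¬great=1−0.34=0.66; AND[a·b] → w = 0.5412
R3 (z=34.0): bad=0.39, excellent=0.90; AND[a·b] → w = 0.3510
R4 (z=4.0): ¬poor=1−0.58=0.42, great=0.34; AND[a·b] → w = 0.1428
Weighted average = (0.1638·61.3 + 0.5412·31.0 + 0.3510·34.0 + 0.1428·4.0) / (0.1638 + 0.5412 + 0.3510 + 0.1428)
  = 39.3233 / 1.1988 = 32.802

32.802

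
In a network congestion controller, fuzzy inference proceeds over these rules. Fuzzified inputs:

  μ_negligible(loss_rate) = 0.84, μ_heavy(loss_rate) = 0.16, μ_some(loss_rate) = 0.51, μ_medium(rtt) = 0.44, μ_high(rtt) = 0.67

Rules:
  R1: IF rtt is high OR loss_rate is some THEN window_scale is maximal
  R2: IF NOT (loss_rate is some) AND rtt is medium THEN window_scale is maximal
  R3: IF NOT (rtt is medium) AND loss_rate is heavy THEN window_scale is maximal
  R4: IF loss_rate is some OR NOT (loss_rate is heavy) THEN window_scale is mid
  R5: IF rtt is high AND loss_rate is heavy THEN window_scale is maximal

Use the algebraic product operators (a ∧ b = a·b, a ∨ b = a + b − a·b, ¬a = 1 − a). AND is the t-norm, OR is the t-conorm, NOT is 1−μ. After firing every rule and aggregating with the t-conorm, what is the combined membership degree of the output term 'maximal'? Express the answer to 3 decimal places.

R1: high=0.67, some=0.51; OR[a + b − a·b] → w = 0.8383
R2: ¬some=1−0.51=0.49, medium=0.44; AND[a·b] → w = 0.2156
R3: ¬medium=1−0.44=0.56, heavy=0.16; AND[a·b] → w = 0.0896
R4: some=0.51, ¬heavy=1−0.16=0.84; OR[a + b − a·b] → w = 0.9216
R5: high=0.67, heavy=0.16; AND[a·b] → w = 0.1072
Rules with consequent 'maximal': {R1, R2, R3, R5} → strengths 0.8383, 0.2156, 0.0896, 0.1072
Aggregate via t-conorm [a + b − a·b]: 0.8969

0.897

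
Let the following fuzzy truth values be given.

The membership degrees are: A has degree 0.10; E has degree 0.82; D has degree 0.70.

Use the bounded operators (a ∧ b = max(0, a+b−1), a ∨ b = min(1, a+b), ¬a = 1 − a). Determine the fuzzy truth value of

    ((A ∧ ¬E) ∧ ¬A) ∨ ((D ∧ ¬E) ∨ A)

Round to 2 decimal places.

¬E = 1 − 0.82 = 0.18
A ∧ ¬E = max(0, a+b−1) on (0.10, 0.18) = 0.00
¬A = 1 − 0.10 = 0.90
(A ∧ ¬E) ∧ ¬A = max(0, a+b−1) on (0.00, 0.90) = 0.00
¬E = 1 − 0.82 = 0.18
D ∧ ¬E = max(0, a+b−1) on (0.70, 0.18) = 0.00
(D ∧ ¬E) ∨ A = min(1, a+b) on (0.00, 0.10) = 0.10
((A ∧ ¬E) ∧ ¬A) ∨ ((D ∧ ¬E) ∨ A) = min(1, a+b) on (0.00, 0.10) = 0.10

0.10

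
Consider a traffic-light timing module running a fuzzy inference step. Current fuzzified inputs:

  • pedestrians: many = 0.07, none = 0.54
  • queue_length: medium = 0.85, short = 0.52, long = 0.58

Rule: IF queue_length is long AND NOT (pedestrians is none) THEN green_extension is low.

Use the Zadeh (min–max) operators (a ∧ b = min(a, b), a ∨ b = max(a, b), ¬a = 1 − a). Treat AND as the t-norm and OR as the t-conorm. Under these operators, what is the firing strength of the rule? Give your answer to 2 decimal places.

0.46

firing strength: long=0.58, ¬none=1−0.54=0.46; AND[min(a, b)] → w = 0.46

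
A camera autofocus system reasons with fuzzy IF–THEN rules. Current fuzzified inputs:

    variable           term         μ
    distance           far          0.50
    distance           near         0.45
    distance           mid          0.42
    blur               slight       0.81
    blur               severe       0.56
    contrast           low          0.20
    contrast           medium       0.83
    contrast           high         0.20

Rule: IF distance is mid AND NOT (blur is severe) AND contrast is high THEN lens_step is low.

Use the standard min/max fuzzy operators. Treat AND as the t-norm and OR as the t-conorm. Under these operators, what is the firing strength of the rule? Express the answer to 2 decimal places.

firing strength: mid=0.42, ¬severe=1−0.56=0.44, high=0.20; AND[min(a, b)] → w = 0.20

0.20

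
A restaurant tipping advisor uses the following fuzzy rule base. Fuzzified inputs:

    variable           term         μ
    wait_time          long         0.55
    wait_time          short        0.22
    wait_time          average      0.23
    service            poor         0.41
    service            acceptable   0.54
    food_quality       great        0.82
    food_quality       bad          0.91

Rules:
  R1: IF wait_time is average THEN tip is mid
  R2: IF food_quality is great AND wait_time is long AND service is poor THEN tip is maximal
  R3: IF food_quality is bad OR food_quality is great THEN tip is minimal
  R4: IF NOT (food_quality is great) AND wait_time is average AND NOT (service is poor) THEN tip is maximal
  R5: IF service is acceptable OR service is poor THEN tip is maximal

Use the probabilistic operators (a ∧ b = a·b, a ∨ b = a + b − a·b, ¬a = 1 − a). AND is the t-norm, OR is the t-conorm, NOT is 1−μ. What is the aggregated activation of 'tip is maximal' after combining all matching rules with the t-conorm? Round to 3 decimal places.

R1: average=0.23 → w = 0.2300
R2: great=0.82, long=0.55, poor=0.41; AND[a·b] → w = 0.1849
R3: bad=0.91, great=0.82; OR[a + b − a·b] → w = 0.9838
R4: ¬great=1−0.82=0.18, average=0.23, ¬poor=1−0.41=0.59; AND[a·b] → w = 0.0244
R5: acceptable=0.54, poor=0.41; OR[a + b − a·b] → w = 0.7286
Rules with consequent 'maximal': {R2, R4, R5} → strengths 0.1849, 0.0244, 0.7286
Aggregate via t-conorm [a + b − a·b]: 0.7842

0.784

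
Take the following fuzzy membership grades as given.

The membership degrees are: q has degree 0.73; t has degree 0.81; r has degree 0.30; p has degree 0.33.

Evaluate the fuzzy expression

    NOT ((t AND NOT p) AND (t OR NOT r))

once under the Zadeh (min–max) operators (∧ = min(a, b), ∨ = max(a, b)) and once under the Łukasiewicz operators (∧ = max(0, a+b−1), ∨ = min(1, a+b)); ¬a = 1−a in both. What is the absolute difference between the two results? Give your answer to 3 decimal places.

Under Zadeh (min–max):
  NOT p = 1 − 0.33 = 0.67
  t AND NOT p = min(a, b) on (0.81, 0.67) = 0.67
  NOT r = 1 − 0.30 = 0.70
  t OR NOT r = max(a, b) on (0.81, 0.70) = 0.81
  (t AND NOT p) AND (t OR NOT r) = min(a, b) on (0.67, 0.81) = 0.67
  NOT ((t AND NOT p) AND (t OR NOT r)) = 1 − 0.67 = 0.33
  → value = 0.3300
Under Łukasiewicz:
  NOT p = 1 − 0.33 = 0.67
  t AND NOT p = max(0, a+b−1) on (0.81, 0.67) = 0.48
  NOT r = 1 − 0.30 = 0.70
  t OR NOT r = min(1, a+b) on (0.81, 0.70) = 1.00
  (t AND NOT p) AND (t OR NOT r) = max(0, a+b−1) on (0.48, 1.00) = 0.48
  NOT ((t AND NOT p) AND (t OR NOT r)) = 1 − 0.48 = 0.52
  → value = 0.5200
|0.3300 − 0.5200| = 0.190

0.190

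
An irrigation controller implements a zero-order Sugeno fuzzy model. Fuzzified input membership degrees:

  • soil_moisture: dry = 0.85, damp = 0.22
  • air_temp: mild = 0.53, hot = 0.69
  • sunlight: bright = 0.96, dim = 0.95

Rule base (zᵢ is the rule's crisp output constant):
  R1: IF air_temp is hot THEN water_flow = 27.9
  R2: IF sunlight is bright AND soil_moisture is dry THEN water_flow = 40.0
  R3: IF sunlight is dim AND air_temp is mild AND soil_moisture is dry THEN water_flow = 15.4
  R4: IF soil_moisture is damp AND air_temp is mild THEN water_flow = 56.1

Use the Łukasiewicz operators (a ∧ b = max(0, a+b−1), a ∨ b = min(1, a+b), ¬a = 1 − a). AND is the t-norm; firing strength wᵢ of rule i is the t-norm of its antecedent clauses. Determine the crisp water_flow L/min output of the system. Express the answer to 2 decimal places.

R1 (z=27.9): hot=0.69 → w = 0.69
R2 (z=40.0): bright=0.96, dry=0.85; AND[max(0, a+b−1)] → w = 0.81
R3 (z=15.4): dim=0.95, mild=0.53, dry=0.85; AND[max(0, a+b−1)] → w = 0.33
R4 (z=56.1): damp=0.22, mild=0.53; AND[max(0, a+b−1)] → w = 0.00
Weighted average = (0.69·27.9 + 0.81·40.0 + 0.33·15.4 + 0.00·56.1) / (0.69 + 0.81 + 0.33 + 0.00)
  = 56.7330 / 1.8300 = 31.00

31.00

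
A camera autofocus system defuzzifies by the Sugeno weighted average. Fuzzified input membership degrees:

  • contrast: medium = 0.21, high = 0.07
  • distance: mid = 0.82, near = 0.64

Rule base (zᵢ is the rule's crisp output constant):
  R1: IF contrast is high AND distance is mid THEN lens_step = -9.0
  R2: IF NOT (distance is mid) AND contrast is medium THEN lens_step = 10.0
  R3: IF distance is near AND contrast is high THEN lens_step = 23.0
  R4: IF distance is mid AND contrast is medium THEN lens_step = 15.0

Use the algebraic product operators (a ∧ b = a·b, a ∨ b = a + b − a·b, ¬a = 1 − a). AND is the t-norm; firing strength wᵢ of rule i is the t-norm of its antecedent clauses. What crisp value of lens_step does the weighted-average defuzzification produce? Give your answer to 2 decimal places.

R1 (z=-9.0): high=0.07, mid=0.82; AND[a·b] → w = 0.0574
R2 (z=10.0): ¬mid=1−0.82=0.18, medium=0.21; AND[a·b] → w = 0.0378
R3 (z=23.0): near=0.64, high=0.07; AND[a·b] → w = 0.0448
R4 (z=15.0): mid=0.82, medium=0.21; AND[a·b] → w = 0.1722
Weighted average = (0.0574·-9.0 + 0.0378·10.0 + 0.0448·23.0 + 0.1722·15.0) / (0.0574 + 0.0378 + 0.0448 + 0.1722)
  = 3.4748 / 0.3122 = 11.13

11.13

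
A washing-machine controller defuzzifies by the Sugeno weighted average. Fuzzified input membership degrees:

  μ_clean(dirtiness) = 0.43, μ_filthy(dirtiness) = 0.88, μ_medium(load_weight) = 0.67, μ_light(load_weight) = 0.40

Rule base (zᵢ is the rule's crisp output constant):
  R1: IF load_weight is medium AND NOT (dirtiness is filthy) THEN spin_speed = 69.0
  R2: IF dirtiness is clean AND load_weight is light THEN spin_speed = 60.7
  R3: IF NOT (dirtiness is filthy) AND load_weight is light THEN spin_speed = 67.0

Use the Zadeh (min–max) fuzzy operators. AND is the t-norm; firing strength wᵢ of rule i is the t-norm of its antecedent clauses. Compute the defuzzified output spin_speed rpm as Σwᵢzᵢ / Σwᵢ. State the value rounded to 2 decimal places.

R1 (z=69.0): medium=0.67, ¬filthy=1−0.88=0.12; AND[min(a, b)] → w = 0.12
R2 (z=60.7): clean=0.43, light=0.40; AND[min(a, b)] → w = 0.40
R3 (z=67.0): ¬filthy=1−0.88=0.12, light=0.40; AND[min(a, b)] → w = 0.12
Weighted average = (0.12·69.0 + 0.40·60.7 + 0.12·67.0) / (0.12 + 0.40 + 0.12)
  = 40.6000 / 0.6400 = 63.44

63.44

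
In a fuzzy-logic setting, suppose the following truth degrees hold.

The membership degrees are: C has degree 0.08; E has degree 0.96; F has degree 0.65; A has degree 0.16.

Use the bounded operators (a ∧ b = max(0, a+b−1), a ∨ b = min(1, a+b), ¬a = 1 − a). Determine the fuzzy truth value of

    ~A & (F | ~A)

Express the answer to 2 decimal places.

~A = 1 − 0.16 = 0.84
~A = 1 − 0.16 = 0.84
F | ~A = min(1, a+b) on (0.65, 0.84) = 1.00
~A & (F | ~A) = max(0, a+b−1) on (0.84, 1.00) = 0.84

0.84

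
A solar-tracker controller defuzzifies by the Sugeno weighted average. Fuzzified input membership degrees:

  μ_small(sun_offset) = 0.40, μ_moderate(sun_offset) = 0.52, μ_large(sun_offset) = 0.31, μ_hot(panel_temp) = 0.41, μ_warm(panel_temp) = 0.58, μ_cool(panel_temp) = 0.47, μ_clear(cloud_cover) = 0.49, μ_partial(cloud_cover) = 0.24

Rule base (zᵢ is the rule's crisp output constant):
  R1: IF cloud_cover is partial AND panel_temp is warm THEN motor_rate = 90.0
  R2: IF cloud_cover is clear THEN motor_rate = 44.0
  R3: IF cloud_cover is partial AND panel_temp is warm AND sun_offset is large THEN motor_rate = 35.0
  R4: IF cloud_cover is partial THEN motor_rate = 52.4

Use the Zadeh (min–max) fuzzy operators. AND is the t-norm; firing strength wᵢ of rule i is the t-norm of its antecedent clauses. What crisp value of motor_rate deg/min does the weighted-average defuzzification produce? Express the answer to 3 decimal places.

R1 (z=90.0): partial=0.24, warm=0.58; AND[min(a, b)] → w = 0.24
R2 (z=44.0): clear=0.49 → w = 0.49
R3 (z=35.0): partial=0.24, warm=0.58, large=0.31; AND[min(a, b)] → w = 0.24
R4 (z=52.4): partial=0.24 → w = 0.24
Weighted average = (0.24·90.0 + 0.49·44.0 + 0.24·35.0 + 0.24·52.4) / (0.24 + 0.49 + 0.24 + 0.24)
  = 64.1360 / 1.2100 = 53.005

53.005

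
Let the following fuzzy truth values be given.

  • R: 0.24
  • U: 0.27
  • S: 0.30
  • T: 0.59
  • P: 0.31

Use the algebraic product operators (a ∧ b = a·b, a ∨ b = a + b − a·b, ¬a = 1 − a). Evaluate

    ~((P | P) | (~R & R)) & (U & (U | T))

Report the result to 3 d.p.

0.074

P | P = a + b − a·b on (0.3100, 0.3100) = 0.5239
~R = 1 − 0.2400 = 0.7600
~R & R = a·b on (0.7600, 0.2400) = 0.1824
(P | P) | (~R & R) = a + b − a·b on (0.5239, 0.1824) = 0.6107
~((P | P) | (~R & R)) = 1 − 0.6107 = 0.3893
U | T = a + b − a·b on (0.2700, 0.5900) = 0.7007
U & (U | T) = a·b on (0.2700, 0.7007) = 0.1892
~((P | P) | (~R & R)) & (U & (U | T)) = a·b on (0.3893, 0.1892) = 0.0736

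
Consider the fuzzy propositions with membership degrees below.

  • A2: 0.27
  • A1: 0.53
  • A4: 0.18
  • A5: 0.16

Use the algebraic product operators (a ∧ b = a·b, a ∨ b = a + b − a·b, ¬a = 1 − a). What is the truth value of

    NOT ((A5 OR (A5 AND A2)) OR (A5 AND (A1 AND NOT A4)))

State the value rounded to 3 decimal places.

A5 AND A2 = a·b on (0.1600, 0.2700) = 0.0432
A5 OR (A5 AND A2) = a + b − a·b on (0.1600, 0.0432) = 0.1963
NOT A4 = 1 − 0.1800 = 0.8200
A1 AND NOT A4 = a·b on (0.5300, 0.8200) = 0.4346
A5 AND (A1 AND NOT A4) = a·b on (0.1600, 0.4346) = 0.0695
(A5 OR (A5 AND A2)) OR (A5 AND (A1 AND NOT A4)) = a + b − a·b on (0.1963, 0.0695) = 0.2522
NOT ((A5 OR (A5 AND A2)) OR (A5 AND (A1 AND NOT A4))) = 1 − 0.2522 = 0.7478

0.748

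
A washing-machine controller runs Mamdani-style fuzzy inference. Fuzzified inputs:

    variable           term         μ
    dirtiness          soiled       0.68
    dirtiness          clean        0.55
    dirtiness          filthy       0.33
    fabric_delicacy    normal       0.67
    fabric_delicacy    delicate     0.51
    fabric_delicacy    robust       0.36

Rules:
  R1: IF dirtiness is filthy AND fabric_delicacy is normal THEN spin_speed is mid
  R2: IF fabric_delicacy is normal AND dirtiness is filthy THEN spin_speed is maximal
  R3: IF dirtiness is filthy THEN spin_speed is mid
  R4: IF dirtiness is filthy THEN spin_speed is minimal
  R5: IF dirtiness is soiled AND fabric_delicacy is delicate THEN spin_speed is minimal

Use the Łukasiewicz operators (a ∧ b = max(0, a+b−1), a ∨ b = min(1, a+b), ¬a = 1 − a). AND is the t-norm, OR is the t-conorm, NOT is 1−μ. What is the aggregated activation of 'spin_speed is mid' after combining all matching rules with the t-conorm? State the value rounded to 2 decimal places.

0.33

R1: filthy=0.33, normal=0.67; AND[max(0, a+b−1)] → w = 0.00
R2: normal=0.67, filthy=0.33; AND[max(0, a+b−1)] → w = 0.00
R3: filthy=0.33 → w = 0.33
R4: filthy=0.33 → w = 0.33
R5: soiled=0.68, delicate=0.51; AND[max(0, a+b−1)] → w = 0.19
Rules with consequent 'mid': {R1, R3} → strengths 0.00, 0.33
Aggregate via t-conorm [min(1, a+b)]: 0.33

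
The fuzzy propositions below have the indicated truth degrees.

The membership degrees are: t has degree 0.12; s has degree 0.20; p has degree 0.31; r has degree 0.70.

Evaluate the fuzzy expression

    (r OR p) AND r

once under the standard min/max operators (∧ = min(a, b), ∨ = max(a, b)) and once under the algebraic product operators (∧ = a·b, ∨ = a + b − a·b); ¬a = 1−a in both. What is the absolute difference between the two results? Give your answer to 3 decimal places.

0.145

Under standard min/max:
  r OR p = max(a, b) on (0.70, 0.31) = 0.70
  (r OR p) AND r = min(a, b) on (0.70, 0.70) = 0.70
  → value = 0.7000
Under algebraic product:
  r OR p = a + b − a·b on (0.7000, 0.3100) = 0.7930
  (r OR p) AND r = a·b on (0.7930, 0.7000) = 0.5551
  → value = 0.5551
|0.7000 − 0.5551| = 0.145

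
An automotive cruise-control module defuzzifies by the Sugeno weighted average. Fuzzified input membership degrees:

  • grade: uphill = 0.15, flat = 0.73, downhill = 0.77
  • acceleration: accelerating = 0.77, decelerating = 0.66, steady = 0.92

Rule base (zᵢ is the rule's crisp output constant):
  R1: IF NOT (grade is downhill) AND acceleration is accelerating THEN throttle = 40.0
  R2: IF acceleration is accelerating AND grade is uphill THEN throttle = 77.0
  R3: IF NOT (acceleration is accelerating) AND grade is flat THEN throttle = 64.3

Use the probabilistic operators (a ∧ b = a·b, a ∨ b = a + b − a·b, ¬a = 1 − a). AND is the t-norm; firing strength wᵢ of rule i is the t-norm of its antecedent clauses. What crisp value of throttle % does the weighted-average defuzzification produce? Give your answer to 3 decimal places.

58.140

R1 (z=40.0): ¬downhill=1−0.77=0.23, accelerating=0.77; AND[a·b] → w = 0.1771
R2 (z=77.0): accelerating=0.77, uphill=0.15; AND[a·b] → w = 0.1155
R3 (z=64.3): ¬accelerating=1−0.77=0.23, flat=0.73; AND[a·b] → w = 0.1679
Weighted average = (0.1771·40.0 + 0.1155·77.0 + 0.1679·64.3) / (0.1771 + 0.1155 + 0.1679)
  = 26.7735 / 0.4605 = 58.140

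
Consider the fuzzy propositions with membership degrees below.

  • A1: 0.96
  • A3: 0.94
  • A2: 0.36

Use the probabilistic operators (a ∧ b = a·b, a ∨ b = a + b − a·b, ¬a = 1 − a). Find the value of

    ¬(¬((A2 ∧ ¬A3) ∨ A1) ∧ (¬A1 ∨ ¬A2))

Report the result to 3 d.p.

0.974

¬A3 = 1 − 0.9400 = 0.0600
A2 ∧ ¬A3 = a·b on (0.3600, 0.0600) = 0.0216
(A2 ∧ ¬A3) ∨ A1 = a + b − a·b on (0.0216, 0.9600) = 0.9609
¬((A2 ∧ ¬A3) ∨ A1) = 1 − 0.9609 = 0.0391
¬A1 = 1 − 0.9600 = 0.0400
¬A2 = 1 − 0.3600 = 0.6400
¬A1 ∨ ¬A2 = a + b − a·b on (0.0400, 0.6400) = 0.6544
¬((A2 ∧ ¬A3) ∨ A1) ∧ (¬A1 ∨ ¬A2) = a·b on (0.0391, 0.6544) = 0.0256
¬(¬((A2 ∧ ¬A3) ∨ A1) ∧ (¬A1 ∨ ¬A2)) = 1 − 0.0256 = 0.9744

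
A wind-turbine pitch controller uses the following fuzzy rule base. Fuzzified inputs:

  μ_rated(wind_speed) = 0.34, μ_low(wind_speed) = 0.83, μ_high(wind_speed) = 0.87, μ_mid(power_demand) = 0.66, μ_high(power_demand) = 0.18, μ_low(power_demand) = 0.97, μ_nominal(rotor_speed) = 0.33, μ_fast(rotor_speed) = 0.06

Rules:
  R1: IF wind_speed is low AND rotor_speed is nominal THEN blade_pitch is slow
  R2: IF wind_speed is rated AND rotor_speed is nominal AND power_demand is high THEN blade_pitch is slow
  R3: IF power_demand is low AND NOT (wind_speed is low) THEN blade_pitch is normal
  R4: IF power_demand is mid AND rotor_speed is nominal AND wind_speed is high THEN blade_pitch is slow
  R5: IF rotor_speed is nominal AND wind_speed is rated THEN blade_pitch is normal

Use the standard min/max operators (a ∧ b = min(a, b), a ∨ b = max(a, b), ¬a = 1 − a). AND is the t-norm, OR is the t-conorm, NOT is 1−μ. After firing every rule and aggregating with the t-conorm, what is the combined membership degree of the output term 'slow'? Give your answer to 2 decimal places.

0.33

R1: low=0.83, nominal=0.33; AND[min(a, b)] → w = 0.33
R2: rated=0.34, nominal=0.33, high=0.18; AND[min(a, b)] → w = 0.18
R3: low=0.97, ¬low=1−0.83=0.17; AND[min(a, b)] → w = 0.17
R4: mid=0.66, nominal=0.33, high=0.87; AND[min(a, b)] → w = 0.33
R5: nominal=0.33, rated=0.34; AND[min(a, b)] → w = 0.33
Rules with consequent 'slow': {R1, R2, R4} → strengths 0.33, 0.18, 0.33
Aggregate via t-conorm [max(a, b)]: 0.33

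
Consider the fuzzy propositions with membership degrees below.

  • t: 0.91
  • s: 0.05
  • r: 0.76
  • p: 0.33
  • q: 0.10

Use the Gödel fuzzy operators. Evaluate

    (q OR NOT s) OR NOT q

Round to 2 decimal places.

0.95

NOT s = 1 − 0.05 = 0.95
q OR NOT s = max(a, b) on (0.10, 0.95) = 0.95
NOT q = 1 − 0.10 = 0.90
(q OR NOT s) OR NOT q = max(a, b) on (0.95, 0.90) = 0.95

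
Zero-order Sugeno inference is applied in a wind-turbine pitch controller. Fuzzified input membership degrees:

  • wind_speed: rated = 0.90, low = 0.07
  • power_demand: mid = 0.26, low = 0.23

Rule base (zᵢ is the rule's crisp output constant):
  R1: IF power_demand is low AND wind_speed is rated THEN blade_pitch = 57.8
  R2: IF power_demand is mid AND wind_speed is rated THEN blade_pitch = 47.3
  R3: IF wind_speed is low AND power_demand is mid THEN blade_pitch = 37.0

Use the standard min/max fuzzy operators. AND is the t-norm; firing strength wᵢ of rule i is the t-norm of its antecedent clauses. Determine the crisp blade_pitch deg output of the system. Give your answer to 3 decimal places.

50.325

R1 (z=57.8): low=0.23, rated=0.90; AND[min(a, b)] → w = 0.23
R2 (z=47.3): mid=0.26, rated=0.90; AND[min(a, b)] → w = 0.26
R3 (z=37.0): low=0.07, mid=0.26; AND[min(a, b)] → w = 0.07
Weighted average = (0.23·57.8 + 0.26·47.3 + 0.07·37.0) / (0.23 + 0.26 + 0.07)
  = 28.1820 / 0.5600 = 50.325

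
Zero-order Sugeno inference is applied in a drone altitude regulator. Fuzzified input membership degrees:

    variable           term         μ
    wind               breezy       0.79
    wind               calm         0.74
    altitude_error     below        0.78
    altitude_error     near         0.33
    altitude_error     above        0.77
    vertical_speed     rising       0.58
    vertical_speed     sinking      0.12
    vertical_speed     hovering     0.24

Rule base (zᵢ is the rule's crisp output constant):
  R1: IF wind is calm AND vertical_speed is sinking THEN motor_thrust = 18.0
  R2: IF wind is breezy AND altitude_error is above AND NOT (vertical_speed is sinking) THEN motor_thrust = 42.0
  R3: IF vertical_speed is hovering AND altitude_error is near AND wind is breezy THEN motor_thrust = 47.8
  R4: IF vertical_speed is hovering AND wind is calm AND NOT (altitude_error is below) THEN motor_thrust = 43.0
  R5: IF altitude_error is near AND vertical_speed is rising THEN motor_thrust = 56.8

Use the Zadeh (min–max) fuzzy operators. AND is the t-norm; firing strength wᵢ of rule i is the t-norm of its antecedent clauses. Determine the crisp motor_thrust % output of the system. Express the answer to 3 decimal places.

R1 (z=18.0): calm=0.74, sinking=0.12; AND[min(a, b)] → w = 0.12
R2 (z=42.0): breezy=0.79, above=0.77, ¬sinking=1−0.12=0.88; AND[min(a, b)] → w = 0.77
R3 (z=47.8): hovering=0.24, near=0.33, breezy=0.79; AND[min(a, b)] → w = 0.24
R4 (z=43.0): hovering=0.24, calm=0.74, ¬below=1−0.78=0.22; AND[min(a, b)] → w = 0.22
R5 (z=56.8): near=0.33, rising=0.58; AND[min(a, b)] → w = 0.33
Weighted average = (0.12·18.0 + 0.77·42.0 + 0.24·47.8 + 0.22·43.0 + 0.33·56.8) / (0.12 + 0.77 + 0.24 + 0.22 + 0.33)
  = 74.1760 / 1.6800 = 44.152

44.152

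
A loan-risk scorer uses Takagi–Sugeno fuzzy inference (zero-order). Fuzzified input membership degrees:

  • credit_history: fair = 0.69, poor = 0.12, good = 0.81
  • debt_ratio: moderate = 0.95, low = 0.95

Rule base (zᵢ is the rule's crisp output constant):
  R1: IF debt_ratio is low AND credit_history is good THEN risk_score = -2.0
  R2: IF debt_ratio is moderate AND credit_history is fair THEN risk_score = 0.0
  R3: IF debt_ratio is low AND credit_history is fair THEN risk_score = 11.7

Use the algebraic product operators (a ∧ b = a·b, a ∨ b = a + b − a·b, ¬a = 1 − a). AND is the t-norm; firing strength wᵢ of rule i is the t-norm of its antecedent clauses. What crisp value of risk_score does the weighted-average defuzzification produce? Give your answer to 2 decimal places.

R1 (z=-2.0): low=0.95, good=0.81; AND[a·b] → w = 0.7695
R2 (z=0.0): moderate=0.95, fair=0.69; AND[a·b] → w = 0.6555
R3 (z=11.7): low=0.95, fair=0.69; AND[a·b] → w = 0.6555
Weighted average = (0.7695·-2.0 + 0.6555·0.0 + 0.6555·11.7) / (0.7695 + 0.6555 + 0.6555)
  = 6.1303 / 2.0805 = 2.95

2.95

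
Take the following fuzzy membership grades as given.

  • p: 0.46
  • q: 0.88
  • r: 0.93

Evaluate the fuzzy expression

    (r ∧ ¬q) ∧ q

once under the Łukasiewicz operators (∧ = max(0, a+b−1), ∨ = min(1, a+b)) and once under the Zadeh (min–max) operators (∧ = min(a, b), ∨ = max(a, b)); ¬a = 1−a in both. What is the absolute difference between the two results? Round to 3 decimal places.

0.120

Under Łukasiewicz:
  ¬q = 1 − 0.88 = 0.12
  r ∧ ¬q = max(0, a+b−1) on (0.93, 0.12) = 0.05
  (r ∧ ¬q) ∧ q = max(0, a+b−1) on (0.05, 0.88) = 0.00
  → value = 0.0000
Under Zadeh (min–max):
  ¬q = 1 − 0.88 = 0.12
  r ∧ ¬q = min(a, b) on (0.93, 0.12) = 0.12
  (r ∧ ¬q) ∧ q = min(a, b) on (0.12, 0.88) = 0.12
  → value = 0.1200
|0.0000 − 0.1200| = 0.120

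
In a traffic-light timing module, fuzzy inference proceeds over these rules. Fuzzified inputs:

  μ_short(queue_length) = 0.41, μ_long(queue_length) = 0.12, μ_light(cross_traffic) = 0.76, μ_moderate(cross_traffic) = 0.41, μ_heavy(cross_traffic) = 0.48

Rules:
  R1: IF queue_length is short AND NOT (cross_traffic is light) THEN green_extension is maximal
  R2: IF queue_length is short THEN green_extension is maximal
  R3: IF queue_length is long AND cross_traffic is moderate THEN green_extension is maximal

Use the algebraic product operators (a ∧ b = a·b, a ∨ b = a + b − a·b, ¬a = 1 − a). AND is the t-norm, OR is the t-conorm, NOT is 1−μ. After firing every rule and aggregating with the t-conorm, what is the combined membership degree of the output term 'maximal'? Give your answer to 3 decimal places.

0.494

R1: short=0.41, ¬light=1−0.76=0.24; AND[a·b] → w = 0.0984
R2: short=0.41 → w = 0.4100
R3: long=0.12, moderate=0.41; AND[a·b] → w = 0.0492
Rules with consequent 'maximal': {R1, R2, R3} → strengths 0.0984, 0.4100, 0.0492
Aggregate via t-conorm [a + b − a·b]: 0.4942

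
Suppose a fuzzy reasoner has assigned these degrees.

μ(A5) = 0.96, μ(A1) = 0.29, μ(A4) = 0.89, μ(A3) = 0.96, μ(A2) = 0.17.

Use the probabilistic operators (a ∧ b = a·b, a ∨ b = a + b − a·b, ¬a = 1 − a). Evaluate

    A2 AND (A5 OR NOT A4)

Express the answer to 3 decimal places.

0.164

NOT A4 = 1 − 0.8900 = 0.1100
A5 OR NOT A4 = a + b − a·b on (0.9600, 0.1100) = 0.9644
A2 AND (A5 OR NOT A4) = a·b on (0.1700, 0.9644) = 0.1639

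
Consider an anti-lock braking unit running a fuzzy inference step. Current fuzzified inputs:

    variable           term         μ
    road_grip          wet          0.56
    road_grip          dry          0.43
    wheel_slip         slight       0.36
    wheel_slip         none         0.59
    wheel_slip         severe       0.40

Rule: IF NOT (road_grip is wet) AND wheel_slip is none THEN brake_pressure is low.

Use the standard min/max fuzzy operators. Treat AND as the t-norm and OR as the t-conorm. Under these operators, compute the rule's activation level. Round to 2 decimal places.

firing strength: ¬wet=1−0.56=0.44, none=0.59; AND[min(a, b)] → w = 0.44

0.44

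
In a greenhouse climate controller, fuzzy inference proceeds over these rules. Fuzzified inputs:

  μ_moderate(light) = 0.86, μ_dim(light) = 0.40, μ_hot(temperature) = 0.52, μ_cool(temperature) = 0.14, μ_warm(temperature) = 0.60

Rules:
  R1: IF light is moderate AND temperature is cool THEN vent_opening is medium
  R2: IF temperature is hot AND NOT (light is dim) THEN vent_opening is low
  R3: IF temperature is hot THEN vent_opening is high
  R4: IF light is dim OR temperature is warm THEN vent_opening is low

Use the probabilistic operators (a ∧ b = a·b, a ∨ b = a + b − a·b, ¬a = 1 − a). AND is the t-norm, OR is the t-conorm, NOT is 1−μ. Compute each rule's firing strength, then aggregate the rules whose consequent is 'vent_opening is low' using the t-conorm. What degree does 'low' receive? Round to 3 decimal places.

R1: moderate=0.86, cool=0.14; AND[a·b] → w = 0.1204
R2: hot=0.52, ¬dim=1−0.40=0.60; AND[a·b] → w = 0.3120
R3: hot=0.52 → w = 0.5200
R4: dim=0.40, warm=0.60; OR[a + b − a·b] → w = 0.7600
Rules with consequent 'low': {R2, R4} → strengths 0.3120, 0.7600
Aggregate via t-conorm [a + b − a·b]: 0.8349

0.835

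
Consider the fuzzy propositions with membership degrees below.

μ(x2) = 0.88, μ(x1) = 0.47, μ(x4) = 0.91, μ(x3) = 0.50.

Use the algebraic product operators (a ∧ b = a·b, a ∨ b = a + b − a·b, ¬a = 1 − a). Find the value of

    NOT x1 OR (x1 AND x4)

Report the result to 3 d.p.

0.731

NOT x1 = 1 − 0.4700 = 0.5300
x1 AND x4 = a·b on (0.4700, 0.9100) = 0.4277
NOT x1 OR (x1 AND x4) = a + b − a·b on (0.5300, 0.4277) = 0.7310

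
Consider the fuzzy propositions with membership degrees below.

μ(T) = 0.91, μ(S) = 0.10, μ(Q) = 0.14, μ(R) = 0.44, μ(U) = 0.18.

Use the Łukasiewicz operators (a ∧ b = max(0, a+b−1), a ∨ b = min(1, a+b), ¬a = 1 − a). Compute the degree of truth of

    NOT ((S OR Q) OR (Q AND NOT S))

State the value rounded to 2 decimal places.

0.72

S OR Q = min(1, a+b) on (0.10, 0.14) = 0.24
NOT S = 1 − 0.10 = 0.90
Q AND NOT S = max(0, a+b−1) on (0.14, 0.90) = 0.04
(S OR Q) OR (Q AND NOT S) = min(1, a+b) on (0.24, 0.04) = 0.28
NOT ((S OR Q) OR (Q AND NOT S)) = 1 − 0.28 = 0.72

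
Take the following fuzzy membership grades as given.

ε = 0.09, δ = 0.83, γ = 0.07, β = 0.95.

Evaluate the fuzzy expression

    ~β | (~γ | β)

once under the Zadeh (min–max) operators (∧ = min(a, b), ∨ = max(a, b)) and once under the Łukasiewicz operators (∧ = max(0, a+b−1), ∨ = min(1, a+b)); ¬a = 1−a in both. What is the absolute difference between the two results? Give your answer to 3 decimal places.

Under Zadeh (min–max):
  ~β = 1 − 0.95 = 0.05
  ~γ = 1 − 0.07 = 0.93
  ~γ | β = max(a, b) on (0.93, 0.95) = 0.95
  ~β | (~γ | β) = max(a, b) on (0.05, 0.95) = 0.95
  → value = 0.9500
Under Łukasiewicz:
  ~β = 1 − 0.95 = 0.05
  ~γ = 1 − 0.07 = 0.93
  ~γ | β = min(1, a+b) on (0.93, 0.95) = 1.00
  ~β | (~γ | β) = min(1, a+b) on (0.05, 1.00) = 1.00
  → value = 1.0000
|0.9500 − 1.0000| = 0.050

0.050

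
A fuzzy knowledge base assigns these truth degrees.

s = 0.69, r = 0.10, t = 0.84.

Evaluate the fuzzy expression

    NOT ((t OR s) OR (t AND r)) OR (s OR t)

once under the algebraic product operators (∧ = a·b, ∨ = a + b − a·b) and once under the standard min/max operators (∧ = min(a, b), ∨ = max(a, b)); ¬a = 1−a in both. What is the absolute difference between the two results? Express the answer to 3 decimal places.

0.113

Under algebraic product:
  t OR s = a + b − a·b on (0.8400, 0.6900) = 0.9504
  t AND r = a·b on (0.8400, 0.1000) = 0.0840
  (t OR s) OR (t AND r) = a + b − a·b on (0.9504, 0.0840) = 0.9546
  NOT ((t OR s) OR (t AND r)) = 1 − 0.9546 = 0.0454
  s OR t = a + b − a·b on (0.6900, 0.8400) = 0.9504
  NOT ((t OR s) OR (t AND r)) OR (s OR t) = a + b − a·b on (0.0454, 0.9504) = 0.9527
  → value = 0.9527
Under standard min/max:
  t OR s = max(a, b) on (0.84, 0.69) = 0.84
  t AND r = min(a, b) on (0.84, 0.10) = 0.10
  (t OR s) OR (t AND r) = max(a, b) on (0.84, 0.10) = 0.84
  NOT ((t OR s) OR (t AND r)) = 1 − 0.84 = 0.16
  s OR t = max(a, b) on (0.69, 0.84) = 0.84
  NOT ((t OR s) OR (t AND r)) OR (s OR t) = max(a, b) on (0.16, 0.84) = 0.84
  → value = 0.8400
|0.9527 − 0.8400| = 0.113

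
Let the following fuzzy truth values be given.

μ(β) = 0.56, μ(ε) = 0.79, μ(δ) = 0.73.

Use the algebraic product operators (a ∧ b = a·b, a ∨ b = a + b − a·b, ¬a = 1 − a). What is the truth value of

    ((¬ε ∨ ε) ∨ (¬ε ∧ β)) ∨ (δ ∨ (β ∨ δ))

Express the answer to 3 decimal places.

0.995

¬ε = 1 − 0.7900 = 0.2100
¬ε ∨ ε = a + b − a·b on (0.2100, 0.7900) = 0.8341
¬ε = 1 − 0.7900 = 0.2100
¬ε ∧ β = a·b on (0.2100, 0.5600) = 0.1176
(¬ε ∨ ε) ∨ (¬ε ∧ β) = a + b − a·b on (0.8341, 0.1176) = 0.8536
β ∨ δ = a + b − a·b on (0.5600, 0.7300) = 0.8812
δ ∨ (β ∨ δ) = a + b − a·b on (0.7300, 0.8812) = 0.9679
((¬ε ∨ ε) ∨ (¬ε ∧ β)) ∨ (δ ∨ (β ∨ δ)) = a + b − a·b on (0.8536, 0.9679) = 0.9953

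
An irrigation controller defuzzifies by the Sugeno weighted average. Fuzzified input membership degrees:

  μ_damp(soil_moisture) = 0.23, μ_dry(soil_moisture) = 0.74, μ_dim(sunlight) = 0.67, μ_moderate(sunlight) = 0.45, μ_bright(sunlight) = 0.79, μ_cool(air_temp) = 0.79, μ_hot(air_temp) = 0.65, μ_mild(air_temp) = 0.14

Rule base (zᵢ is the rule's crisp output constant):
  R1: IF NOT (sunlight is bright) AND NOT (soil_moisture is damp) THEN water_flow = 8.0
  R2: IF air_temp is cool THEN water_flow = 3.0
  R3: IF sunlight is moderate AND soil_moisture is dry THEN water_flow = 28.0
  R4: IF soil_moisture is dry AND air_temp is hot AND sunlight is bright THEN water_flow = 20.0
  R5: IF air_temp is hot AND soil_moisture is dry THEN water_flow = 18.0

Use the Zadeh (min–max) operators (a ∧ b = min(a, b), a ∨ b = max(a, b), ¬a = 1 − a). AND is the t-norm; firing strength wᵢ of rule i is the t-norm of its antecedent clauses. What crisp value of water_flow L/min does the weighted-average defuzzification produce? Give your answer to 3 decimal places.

R1 (z=8.0): ¬bright=1−0.79=0.21, ¬damp=1−0.23=0.77; AND[min(a, b)] → w = 0.21
R2 (z=3.0): cool=0.79 → w = 0.79
R3 (z=28.0): moderate=0.45, dry=0.74; AND[min(a, b)] → w = 0.45
R4 (z=20.0): dry=0.74, hot=0.65, bright=0.79; AND[min(a, b)] → w = 0.65
R5 (z=18.0): hot=0.65, dry=0.74; AND[min(a, b)] → w = 0.65
Weighted average = (0.21·8.0 + 0.79·3.0 + 0.45·28.0 + 0.65·20.0 + 0.65·18.0) / (0.21 + 0.79 + 0.45 + 0.65 + 0.65)
  = 41.3500 / 2.7500 = 15.036

15.036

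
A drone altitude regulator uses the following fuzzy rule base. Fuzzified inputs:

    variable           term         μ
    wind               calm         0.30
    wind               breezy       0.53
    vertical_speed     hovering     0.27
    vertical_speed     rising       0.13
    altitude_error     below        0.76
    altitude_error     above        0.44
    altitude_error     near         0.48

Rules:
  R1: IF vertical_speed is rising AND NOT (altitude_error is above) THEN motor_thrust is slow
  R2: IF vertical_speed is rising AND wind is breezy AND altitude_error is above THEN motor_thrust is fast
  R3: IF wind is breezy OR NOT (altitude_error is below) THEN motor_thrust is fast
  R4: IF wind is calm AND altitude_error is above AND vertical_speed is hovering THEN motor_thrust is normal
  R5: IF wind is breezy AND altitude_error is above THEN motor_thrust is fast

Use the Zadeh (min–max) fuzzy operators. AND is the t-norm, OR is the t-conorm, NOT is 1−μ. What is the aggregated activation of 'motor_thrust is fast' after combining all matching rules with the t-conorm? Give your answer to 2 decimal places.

0.53

R1: rising=0.13, ¬above=1−0.44=0.56; AND[min(a, b)] → w = 0.13
R2: rising=0.13, breezy=0.53, above=0.44; AND[min(a, b)] → w = 0.13
R3: breezy=0.53, ¬below=1−0.76=0.24; OR[max(a, b)] → w = 0.53
R4: calm=0.30, above=0.44, hovering=0.27; AND[min(a, b)] → w = 0.27
R5: breezy=0.53, above=0.44; AND[min(a, b)] → w = 0.44
Rules with consequent 'fast': {R2, R3, R5} → strengths 0.13, 0.53, 0.44
Aggregate via t-conorm [max(a, b)]: 0.53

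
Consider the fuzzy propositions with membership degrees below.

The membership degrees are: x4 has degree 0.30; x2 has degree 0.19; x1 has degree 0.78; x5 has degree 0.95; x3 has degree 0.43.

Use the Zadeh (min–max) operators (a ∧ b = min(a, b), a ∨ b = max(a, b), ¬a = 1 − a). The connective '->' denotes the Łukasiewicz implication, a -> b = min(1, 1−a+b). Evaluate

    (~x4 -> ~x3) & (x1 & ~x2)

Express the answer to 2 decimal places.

~x4 = 1 − 0.30 = 0.70
~x3 = 1 − 0.43 = 0.57
~x4 -> ~x3  [Łukasiewicz: min(1, 1−a+b)] with a=0.70, b=0.57 → 0.87
~x2 = 1 − 0.19 = 0.81
x1 & ~x2 = min(a, b) on (0.78, 0.81) = 0.78
(~x4 -> ~x3) & (x1 & ~x2) = min(a, b) on (0.87, 0.78) = 0.78

0.78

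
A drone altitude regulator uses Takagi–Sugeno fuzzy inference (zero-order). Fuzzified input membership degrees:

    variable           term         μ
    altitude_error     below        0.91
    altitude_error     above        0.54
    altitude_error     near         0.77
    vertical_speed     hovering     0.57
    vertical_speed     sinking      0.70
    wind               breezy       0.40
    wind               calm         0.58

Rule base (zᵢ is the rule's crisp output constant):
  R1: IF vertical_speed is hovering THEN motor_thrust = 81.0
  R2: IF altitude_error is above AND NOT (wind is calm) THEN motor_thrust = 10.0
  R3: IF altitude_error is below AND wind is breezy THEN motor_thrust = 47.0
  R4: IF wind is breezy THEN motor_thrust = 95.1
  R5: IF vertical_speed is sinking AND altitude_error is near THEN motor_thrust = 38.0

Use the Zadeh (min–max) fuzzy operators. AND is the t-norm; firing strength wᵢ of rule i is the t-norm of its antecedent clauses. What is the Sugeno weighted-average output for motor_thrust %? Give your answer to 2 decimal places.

R1 (z=81.0): hovering=0.57 → w = 0.57
R2 (z=10.0): above=0.54, ¬calm=1−0.58=0.42; AND[min(a, b)] → w = 0.42
R3 (z=47.0): below=0.91, breezy=0.40; AND[min(a, b)] → w = 0.40
R4 (z=95.1): breezy=0.40 → w = 0.40
R5 (z=38.0): sinking=0.70, near=0.77; AND[min(a, b)] → w = 0.70
Weighted average = (0.57·81.0 + 0.42·10.0 + 0.40·47.0 + 0.40·95.1 + 0.70·38.0) / (0.57 + 0.42 + 0.40 + 0.40 + 0.70)
  = 133.8100 / 2.4900 = 53.74

53.74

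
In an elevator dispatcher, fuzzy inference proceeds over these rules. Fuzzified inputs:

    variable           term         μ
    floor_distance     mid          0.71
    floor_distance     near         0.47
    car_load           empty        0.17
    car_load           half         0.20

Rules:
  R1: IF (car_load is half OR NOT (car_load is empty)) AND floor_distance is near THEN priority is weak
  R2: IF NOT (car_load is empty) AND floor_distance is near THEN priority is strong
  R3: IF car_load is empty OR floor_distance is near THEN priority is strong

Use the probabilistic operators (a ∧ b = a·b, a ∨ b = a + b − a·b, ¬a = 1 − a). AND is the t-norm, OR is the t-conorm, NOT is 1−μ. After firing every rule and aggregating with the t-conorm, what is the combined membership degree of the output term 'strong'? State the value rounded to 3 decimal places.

0.732

R1: (half=0.20 OR ¬empty=1−0.17=0.83) = 0.8640; AND[a·b] with near=0.47 → w = 0.4061
R2: ¬empty=1−0.17=0.83, near=0.47; AND[a·b] → w = 0.3901
R3: empty=0.17, near=0.47; OR[a + b − a·b] → w = 0.5601
Rules with consequent 'strong': {R2, R3} → strengths 0.3901, 0.5601
Aggregate via t-conorm [a + b − a·b]: 0.7317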